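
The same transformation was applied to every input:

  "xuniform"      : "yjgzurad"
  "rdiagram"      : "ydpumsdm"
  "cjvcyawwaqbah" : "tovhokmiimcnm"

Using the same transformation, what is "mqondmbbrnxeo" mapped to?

The transformation: move the last character to the front, then shift every letter 12 places forward in the alphabet (wrapping around).
Working it through for "mqondmbbrnxeo": intermediate "omqondmbbrnxe", final "aycazpynndzjq".

aycazpynndzjq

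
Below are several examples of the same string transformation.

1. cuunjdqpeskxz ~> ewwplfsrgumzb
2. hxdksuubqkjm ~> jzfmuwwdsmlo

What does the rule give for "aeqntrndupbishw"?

cgspvtpfwrdkujy

In each case the input is transformed by: shift every letter 2 places forward in the alphabet (wrapping around).
For "aeqntrndupbishw" the result is "cgspvtpfwrdkujy".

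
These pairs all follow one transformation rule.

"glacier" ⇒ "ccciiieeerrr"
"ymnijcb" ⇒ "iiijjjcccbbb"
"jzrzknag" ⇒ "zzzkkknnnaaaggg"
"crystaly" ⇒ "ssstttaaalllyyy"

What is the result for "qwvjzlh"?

jjjzzzlllhhh

The transformation: delete the first 3 characters, then repeat every character 3 times.
On "qwvjzlh" that produces "jjjzzzlllhhh".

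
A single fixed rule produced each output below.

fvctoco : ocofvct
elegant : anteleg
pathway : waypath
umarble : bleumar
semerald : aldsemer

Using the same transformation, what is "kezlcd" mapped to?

Rule — move the last 3 characters to the front (rotate right by 3).
On "kezlcd" that produces "lcdkez".

lcdkez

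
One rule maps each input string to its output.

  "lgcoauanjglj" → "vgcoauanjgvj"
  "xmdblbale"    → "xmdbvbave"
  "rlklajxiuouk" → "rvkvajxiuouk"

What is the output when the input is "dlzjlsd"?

Looking at the pairs, the operation is to replace every "l" with "v".
For "dlzjlsd" the result is "dvzjvsd".

dvzjvsd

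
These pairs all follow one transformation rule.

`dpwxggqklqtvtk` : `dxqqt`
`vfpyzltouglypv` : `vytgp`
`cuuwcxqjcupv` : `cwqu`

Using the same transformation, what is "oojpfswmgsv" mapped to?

Rule — keep one character in every 3, starting at position 1 (positions 1st, 4th, 7th, ...).
For "oojpfswmgsv" the result is "opws".

opws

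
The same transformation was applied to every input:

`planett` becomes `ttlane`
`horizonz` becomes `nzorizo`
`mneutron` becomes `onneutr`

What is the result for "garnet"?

The transformation: delete the first character, then move the last 2 characters to the front (rotate right by 2).
Applying both steps to "garnet": "arnet", then "etarn".

etarn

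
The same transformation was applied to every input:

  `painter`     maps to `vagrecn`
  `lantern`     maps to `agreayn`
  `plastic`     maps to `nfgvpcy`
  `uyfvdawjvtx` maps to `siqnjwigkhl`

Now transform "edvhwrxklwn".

iujekxyjarq

Each output is the input with this applied: move the first 2 characters to the end (rotate left by 2), then shift every letter 13 places forward in the alphabet (wrapping around) — i.e. ROT13.
Starting from "edvhwrxklwn": after the first operation, "vhwrxklwned"; after the second, "iujekxyjarq".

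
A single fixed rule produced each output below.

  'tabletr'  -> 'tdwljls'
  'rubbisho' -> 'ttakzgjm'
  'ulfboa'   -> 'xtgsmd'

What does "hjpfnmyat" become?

The transformation: shift every letter 8 places backward in the alphabet (wrapping around), then move the first 2 characters to the end (rotate left by 2).
"hjpfnmyat" → "zbhxfeqsl" → "hxfeqslzb".

hxfeqslzb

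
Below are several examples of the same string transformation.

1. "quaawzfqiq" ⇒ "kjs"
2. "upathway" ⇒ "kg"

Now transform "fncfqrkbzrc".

mbj

Rule — shift every letter 10 places forward in the alphabet (wrapping around), then keep one character in every 3, starting at position 3 (positions 3rd, 6th, 9th, ...).
For "fncfqrkbzrc", step one produces "pxmpabuljbm"; step two turns that into "mbj".
(Check on "quaawzfqiq": → "aekkgjpasa" → "kjs" ✓)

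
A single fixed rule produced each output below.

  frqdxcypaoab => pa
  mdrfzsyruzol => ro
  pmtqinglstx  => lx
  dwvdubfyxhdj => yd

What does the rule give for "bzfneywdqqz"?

The rule is to keep one character in every 3, starting at position 2 (positions 2nd, 5th, 8th, ...), then keep only the last 2 characters.
Applying both steps to "bzfneywdqqz": "zedz", then "dz".

dz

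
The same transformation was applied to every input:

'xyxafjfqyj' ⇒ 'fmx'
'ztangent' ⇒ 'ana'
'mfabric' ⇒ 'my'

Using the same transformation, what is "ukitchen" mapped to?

The rule is to shift every letter 7 places forward in the alphabet (wrapping around), then keep one character in every 3, starting at position 2 (positions 2nd, 5th, 8th, ...).
For "ukitchen", step one produces "brpajolu"; step two turns that into "rju".

rju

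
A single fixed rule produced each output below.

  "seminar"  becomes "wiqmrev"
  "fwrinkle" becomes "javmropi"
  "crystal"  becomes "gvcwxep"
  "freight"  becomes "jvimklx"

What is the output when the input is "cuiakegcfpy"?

The transformation: shift every letter 4 places forward in the alphabet (wrapping around).
Applying that to "cuiakegcfpy" gives "gymeoikgjtc".

gymeoikgjtc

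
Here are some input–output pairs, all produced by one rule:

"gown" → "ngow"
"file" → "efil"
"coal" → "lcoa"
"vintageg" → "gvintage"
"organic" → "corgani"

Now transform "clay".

What's happening: move the last character to the front.
On "clay" that produces "ycla".

ycla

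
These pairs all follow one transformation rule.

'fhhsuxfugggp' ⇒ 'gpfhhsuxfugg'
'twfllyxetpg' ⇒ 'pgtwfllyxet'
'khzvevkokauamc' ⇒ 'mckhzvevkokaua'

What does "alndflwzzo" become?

zoalndflwz

Looking at the pairs, the operation is to move the last 2 characters to the front (rotate right by 2).
For "alndflwzzo" the result is "zoalndflwz".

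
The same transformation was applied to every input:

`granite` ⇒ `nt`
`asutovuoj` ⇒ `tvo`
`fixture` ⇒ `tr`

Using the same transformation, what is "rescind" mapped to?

What's happening: keep every other character starting from the second (positions 2nd, 4th, 6th, ...), then delete the first character.
Working it through for "rescind": intermediate "ecn", final "cn".
(Check on "asutovuoj": → "stvo" → "tvo" ✓)

cn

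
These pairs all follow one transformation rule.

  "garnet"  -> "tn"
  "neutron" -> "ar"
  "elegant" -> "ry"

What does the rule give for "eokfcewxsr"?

What's happening: shift every letter 13 places forward in the alphabet (wrapping around) — i.e. ROT13, then keep only the first 2 characters.
"eokfcewxsr" → "rb".

rb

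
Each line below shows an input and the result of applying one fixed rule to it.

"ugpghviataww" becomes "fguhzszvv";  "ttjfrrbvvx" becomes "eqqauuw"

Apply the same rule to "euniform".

henql

Rule — shift every letter 1 place backward in the alphabet (wrapping around), then delete the first 3 characters.
On "euniform": the first step gives "dtmhenql", and the second then gives "henql".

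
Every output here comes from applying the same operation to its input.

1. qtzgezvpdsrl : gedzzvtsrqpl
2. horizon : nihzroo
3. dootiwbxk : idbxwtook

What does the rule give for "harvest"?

heavtsr

The pattern: sort the characters into reverse alphabetical order, then move the last 3 characters to the front (rotate right by 3).
So "harvest" becomes "heavtsr".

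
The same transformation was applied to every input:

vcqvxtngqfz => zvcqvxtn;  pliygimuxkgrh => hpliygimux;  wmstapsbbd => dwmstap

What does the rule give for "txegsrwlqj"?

In each case the input is transformed by: move the last character to the front, then delete the last 3 characters.
Applying both steps to "txegsrwlqj": "jtxegsrwlq", then "jtxegsr".

jtxegsr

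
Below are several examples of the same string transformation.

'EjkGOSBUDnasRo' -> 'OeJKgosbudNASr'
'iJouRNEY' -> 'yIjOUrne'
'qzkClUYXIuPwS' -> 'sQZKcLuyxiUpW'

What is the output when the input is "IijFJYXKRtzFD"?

diIJfjyxkrTZf

In each case the input is transformed by: flip the case of every letter, then move the last character to the front.
On "IijFJYXKRtzFD": the first step gives "iIJfjyxkrTZfd", and the second then gives "diIJfjyxkrTZf".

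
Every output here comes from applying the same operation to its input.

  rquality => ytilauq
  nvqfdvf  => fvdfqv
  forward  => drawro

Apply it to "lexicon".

What's happening: delete the first character, then reverse the string.
On "lexicon": the first step gives "exicon", and the second then gives "nocixe".
(Check on "nvqfdvf": → "vqfdvf" → "fvdfqv" ✓)

nocixe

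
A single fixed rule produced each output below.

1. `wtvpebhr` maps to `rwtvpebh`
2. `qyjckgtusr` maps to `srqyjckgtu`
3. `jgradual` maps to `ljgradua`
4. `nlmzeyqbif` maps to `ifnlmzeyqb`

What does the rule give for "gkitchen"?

ngkitche

What's happening: move the first 3 characters to the end (rotate left by 3), then swap the front and back halves of the string.
For "gkitchen", step one produces "tchengki"; step two turns that into "ngkitche".
(Check on "wtvpebhr": → "pebhrwtv" → "rwtvpebh" ✓)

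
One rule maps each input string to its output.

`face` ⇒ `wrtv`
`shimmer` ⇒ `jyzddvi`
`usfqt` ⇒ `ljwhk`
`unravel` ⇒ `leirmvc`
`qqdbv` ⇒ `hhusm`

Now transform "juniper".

alezgvi

The transformation: shift every letter 9 places backward in the alphabet (wrapping around).
On "juniper" that produces "alezgvi".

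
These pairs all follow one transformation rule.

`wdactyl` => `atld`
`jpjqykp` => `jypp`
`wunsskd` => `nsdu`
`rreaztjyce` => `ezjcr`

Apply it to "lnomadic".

The transformation: move the first 2 characters to the end (rotate left by 2), then keep every other character starting from the first (positions 1st, 3rd, 5th, ...).
"lnomadic" → "omadicln" → "oail".

oail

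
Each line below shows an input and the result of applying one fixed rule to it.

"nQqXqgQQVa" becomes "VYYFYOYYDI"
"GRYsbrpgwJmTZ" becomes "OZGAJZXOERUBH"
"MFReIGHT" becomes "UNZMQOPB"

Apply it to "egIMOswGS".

MOQUWAEOA

The rule is to shift every letter 8 places forward in the alphabet (wrapping around), then convert every letter to uppercase.
For "egIMOswGS", step one produces "moQUWaeOA"; step two turns that into "MOQUWAEOA".
(Check on "nQqXqgQQVa": → "vYyFyoYYDi" → "VYYFYOYYDI" ✓)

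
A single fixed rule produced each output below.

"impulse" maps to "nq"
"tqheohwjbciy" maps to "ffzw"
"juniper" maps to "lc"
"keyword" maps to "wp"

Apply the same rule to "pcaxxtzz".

What's happening: shift every letter 2 places backward in the alphabet (wrapping around), then keep one character in every 3, starting at position 3 (positions 3rd, 6th, 9th, ...).
Working it through for "pcaxxtzz": intermediate "nayvvrxx", final "yr".

yr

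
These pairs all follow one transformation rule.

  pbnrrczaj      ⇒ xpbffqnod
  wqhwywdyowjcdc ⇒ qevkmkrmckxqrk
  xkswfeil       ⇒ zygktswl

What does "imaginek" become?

yaouwbsw

What's happening: shift every letter 12 places backward in the alphabet (wrapping around), then swap the first and last characters.
"imaginek" → "yaouwbsw".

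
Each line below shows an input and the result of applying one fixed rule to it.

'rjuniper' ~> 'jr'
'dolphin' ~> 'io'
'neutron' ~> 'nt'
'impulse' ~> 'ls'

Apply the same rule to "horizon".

The rule is to sort the characters into alphabetical order, then keep one character in every 3, starting at position 3 (positions 3rd, 6th, 9th, ...).
On "horizon": the first step gives "hinoorz", and the second then gives "nr".

nr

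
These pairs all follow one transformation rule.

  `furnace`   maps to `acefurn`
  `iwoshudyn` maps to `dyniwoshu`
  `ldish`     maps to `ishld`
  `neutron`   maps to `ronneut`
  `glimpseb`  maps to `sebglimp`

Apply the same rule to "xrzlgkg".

gkgxrzl

Rule — move the last 3 characters to the front (rotate right by 3).
So "xrzlgkg" becomes "gkgxrzl".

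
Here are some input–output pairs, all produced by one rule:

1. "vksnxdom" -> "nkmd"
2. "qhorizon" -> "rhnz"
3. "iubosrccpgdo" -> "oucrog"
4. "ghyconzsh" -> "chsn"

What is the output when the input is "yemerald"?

Looking at the pairs, the operation is to keep every other character starting from the second (positions 2nd, 4th, 6th, ...), then swap each adjacent pair of characters (1↔2, 3↔4, ...).
"yemerald" → "eead" → "eeda".

eeda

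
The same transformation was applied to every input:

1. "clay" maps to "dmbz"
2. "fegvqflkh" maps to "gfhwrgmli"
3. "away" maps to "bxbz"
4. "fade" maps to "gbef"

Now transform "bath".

The rule is to shift every letter 1 place forward in the alphabet (wrapping around).
For "bath" the result is "cbui".

cbui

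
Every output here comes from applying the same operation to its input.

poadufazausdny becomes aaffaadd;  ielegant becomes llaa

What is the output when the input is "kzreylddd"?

rrlldd

What's happening: keep one character in every 3, starting at position 3 (positions 3rd, 6th, 9th, ...), then double every character.
Doing the same to "kzreylddd": "rrlldd".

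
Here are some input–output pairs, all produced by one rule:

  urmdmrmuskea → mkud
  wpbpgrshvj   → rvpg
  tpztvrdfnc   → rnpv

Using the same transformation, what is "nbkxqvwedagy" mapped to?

wanx

Looking at the pairs, the operation is to swap the front and back halves of the string, then keep one character in every 3, starting at position 1 (positions 1st, 4th, 7th, ...).
Working it through for "nbkxqvwedagy": intermediate "wedagynbkxqv", final "wanx".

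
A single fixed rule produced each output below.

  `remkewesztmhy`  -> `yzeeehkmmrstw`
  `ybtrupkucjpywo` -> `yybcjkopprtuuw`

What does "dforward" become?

rwaddfor

In each case the input is transformed by: sort the characters into alphabetical order, then move the last 2 characters to the front (rotate right by 2).
For "dforward", step one produces "addforrw"; step two turns that into "rwaddfor".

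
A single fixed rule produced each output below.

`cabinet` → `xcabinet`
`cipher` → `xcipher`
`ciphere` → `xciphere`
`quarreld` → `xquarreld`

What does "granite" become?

Rule — prepend "x".
"granite" → "xgranite".

xgranite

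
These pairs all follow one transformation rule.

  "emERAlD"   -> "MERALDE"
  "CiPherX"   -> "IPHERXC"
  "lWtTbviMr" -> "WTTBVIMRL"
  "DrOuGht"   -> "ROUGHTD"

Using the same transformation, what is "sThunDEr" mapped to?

THUNDERS

Each output is the input with this applied: move the first character to the end, then convert every letter to uppercase.
Applying both steps to "sThunDEr": "ThunDErs", then "THUNDERS".
(Check on "CiPherX": → "iPherXC" → "IPHERXC" ✓)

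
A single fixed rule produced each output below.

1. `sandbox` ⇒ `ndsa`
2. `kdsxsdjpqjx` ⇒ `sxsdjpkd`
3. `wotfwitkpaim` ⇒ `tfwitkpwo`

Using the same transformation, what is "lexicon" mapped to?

xile

In each case the input is transformed by: delete the last 3 characters, then move the first 2 characters to the end (rotate left by 2).
"lexicon" → "lexi" → "xile".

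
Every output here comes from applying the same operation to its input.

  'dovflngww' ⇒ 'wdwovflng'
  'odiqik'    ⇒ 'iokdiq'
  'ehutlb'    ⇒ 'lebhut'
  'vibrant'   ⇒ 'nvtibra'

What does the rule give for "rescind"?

nrdesci

Rule — swap the first and last characters, then move the last 2 characters to the front (rotate right by 2).
Starting from "rescind": after the first operation, "descinr"; after the second, "nrdesci".
(Check on "odiqik": → "kdiqio" → "iokdiq" ✓)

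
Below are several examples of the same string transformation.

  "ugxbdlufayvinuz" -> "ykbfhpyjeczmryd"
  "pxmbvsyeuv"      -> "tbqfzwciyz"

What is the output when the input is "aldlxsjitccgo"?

ephpbwnmxggks

Each output is the input with this applied: shift every letter 4 places forward in the alphabet (wrapping around).
So "aldlxsjitccgo" becomes "ephpbwnmxggks".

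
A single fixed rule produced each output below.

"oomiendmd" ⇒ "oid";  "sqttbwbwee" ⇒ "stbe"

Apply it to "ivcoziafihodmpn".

ioahm

Looking at the pairs, the operation is to keep one character in every 3, starting at position 1 (positions 1st, 4th, 7th, ...).
Doing the same to "ivcoziafihodmpn": "ioahm".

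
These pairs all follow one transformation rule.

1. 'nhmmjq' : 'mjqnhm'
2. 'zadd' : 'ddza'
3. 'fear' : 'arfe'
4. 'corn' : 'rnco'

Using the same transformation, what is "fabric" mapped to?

Rule — swap the front and back halves of the string.
So "fabric" becomes "ricfab".

ricfab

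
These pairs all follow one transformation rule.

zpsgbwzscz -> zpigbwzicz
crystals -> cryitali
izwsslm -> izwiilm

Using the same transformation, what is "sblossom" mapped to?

ibloiiom

What's happening: replace every "s" with "i".
For "sblossom" the result is "ibloiiom".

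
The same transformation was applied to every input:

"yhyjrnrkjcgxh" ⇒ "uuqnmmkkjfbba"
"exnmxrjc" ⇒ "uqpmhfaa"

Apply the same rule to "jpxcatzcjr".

Each output is the input with this applied: shift every letter 3 places forward in the alphabet (wrapping around), then sort the characters into reverse alphabetical order.
"jpxcatzcjr" → "msafdwcfmu" → "wusmmffdca".

wusmmffdca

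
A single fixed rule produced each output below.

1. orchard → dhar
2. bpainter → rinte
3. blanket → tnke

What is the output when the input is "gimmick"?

kmic

Rule — delete the first 3 characters, then move the last character to the front.
For "gimmick", step one produces "mick"; step two turns that into "kmic".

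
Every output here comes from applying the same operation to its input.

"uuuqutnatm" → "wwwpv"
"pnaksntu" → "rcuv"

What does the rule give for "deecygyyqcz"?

fgaasb

Looking at the pairs, the operation is to keep every other character starting from the first (positions 1st, 3rd, 5th, ...), then shift every letter 2 places forward in the alphabet (wrapping around).
Applying that to "deecygyyqcz" gives "fgaasb".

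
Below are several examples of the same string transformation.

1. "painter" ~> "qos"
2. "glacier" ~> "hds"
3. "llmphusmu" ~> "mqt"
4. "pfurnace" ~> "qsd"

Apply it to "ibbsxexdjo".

jtyp

Each output is the input with this applied: shift every letter 1 place forward in the alphabet (wrapping around), then keep one character in every 3, starting at position 1 (positions 1st, 4th, 7th, ...).
On "ibbsxexdjo": the first step gives "jcctyfyekp", and the second then gives "jtyp".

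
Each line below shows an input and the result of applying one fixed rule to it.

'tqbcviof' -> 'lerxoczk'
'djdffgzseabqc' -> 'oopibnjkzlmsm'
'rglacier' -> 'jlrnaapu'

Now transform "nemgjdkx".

psmtgwnv

Each output is the input with this applied: move the first 3 characters to the end (rotate left by 3), then shift every letter 9 places forward in the alphabet (wrapping around).
Starting from "nemgjdkx": after the first operation, "gjdkxnem"; after the second, "psmtgwnv".
(Check on "djdffgzseabqc": → "ffgzseabqcdjd" → "oopibnjkzlmsm" ✓)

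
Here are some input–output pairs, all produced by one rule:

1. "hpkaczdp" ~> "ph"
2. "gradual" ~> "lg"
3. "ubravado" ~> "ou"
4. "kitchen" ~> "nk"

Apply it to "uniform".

The transformation: move the first character to the end, then keep only the last 2 characters.
On "uniform": the first step gives "niformu", and the second then gives "mu".
(Check on "ubravado": → "bravadou" → "ou" ✓)

mu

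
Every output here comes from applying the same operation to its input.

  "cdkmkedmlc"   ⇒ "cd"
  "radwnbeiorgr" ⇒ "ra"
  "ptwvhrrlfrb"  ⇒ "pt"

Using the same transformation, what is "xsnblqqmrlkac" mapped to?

In each case the input is transformed by: keep only the first 2 characters.
"xsnblqqmrlkac" → "xs".

xs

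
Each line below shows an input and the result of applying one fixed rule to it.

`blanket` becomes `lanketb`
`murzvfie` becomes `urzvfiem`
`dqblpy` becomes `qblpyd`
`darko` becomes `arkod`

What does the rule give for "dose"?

osed

Rule — move the first character to the end.
So "dose" becomes "osed".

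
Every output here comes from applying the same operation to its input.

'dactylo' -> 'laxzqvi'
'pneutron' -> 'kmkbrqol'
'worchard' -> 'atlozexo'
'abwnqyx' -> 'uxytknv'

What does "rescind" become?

aobpzfk

What's happening: move the last character to the front, then shift every letter 3 places backward in the alphabet (wrapping around).
For "rescind", step one produces "drescin"; step two turns that into "aobpzfk".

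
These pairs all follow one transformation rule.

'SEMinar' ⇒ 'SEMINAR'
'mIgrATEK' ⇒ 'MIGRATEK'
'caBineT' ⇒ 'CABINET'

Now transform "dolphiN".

DOLPHIN

The rule is to convert every letter to uppercase.
So "dolphiN" becomes "DOLPHIN".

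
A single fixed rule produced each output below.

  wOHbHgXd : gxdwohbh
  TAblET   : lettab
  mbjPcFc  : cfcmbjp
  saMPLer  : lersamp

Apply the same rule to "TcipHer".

hertcip

The pattern: move the last 3 characters to the front (rotate right by 3), then convert every letter to lowercase.
Working it through for "TcipHer": intermediate "HerTcip", final "hertcip".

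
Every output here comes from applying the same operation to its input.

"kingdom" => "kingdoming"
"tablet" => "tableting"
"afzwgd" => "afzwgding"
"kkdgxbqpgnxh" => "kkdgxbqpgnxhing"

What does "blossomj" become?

Rule — append "ing".
Applying that to "blossomj" gives "blossomjing".

blossomjing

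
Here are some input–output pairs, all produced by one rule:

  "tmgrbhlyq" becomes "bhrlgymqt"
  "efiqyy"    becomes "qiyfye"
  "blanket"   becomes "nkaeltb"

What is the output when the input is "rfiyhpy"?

yhipfyr

Rule — take characters alternately from the front and the back (1st, last, 2nd, 2nd-last, ...), then reverse the string.
So "rfiyhpy" becomes "yhipfyr".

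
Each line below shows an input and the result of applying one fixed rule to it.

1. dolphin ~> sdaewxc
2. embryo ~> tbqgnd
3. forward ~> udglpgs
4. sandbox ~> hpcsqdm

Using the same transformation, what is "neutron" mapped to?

Rule — shift every letter 11 places backward in the alphabet (wrapping around).
Doing the same to "neutron": "ctjigdc".

ctjigdc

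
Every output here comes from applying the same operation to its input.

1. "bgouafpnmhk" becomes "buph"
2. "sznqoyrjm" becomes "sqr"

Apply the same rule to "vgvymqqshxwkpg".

vyqxp

Each output is the input with this applied: keep one character in every 3, starting at position 1 (positions 1st, 4th, 7th, ...).
So "vgvymqqshxwkpg" becomes "vyqxp".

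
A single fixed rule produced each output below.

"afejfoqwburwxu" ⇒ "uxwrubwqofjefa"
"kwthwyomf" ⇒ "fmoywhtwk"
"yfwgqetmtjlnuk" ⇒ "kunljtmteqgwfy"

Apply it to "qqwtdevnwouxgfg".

gfgxuownvedtwqq

What's happening: reverse the string.
"qqwtdevnwouxgfg" → "gfgxuownvedtwqq".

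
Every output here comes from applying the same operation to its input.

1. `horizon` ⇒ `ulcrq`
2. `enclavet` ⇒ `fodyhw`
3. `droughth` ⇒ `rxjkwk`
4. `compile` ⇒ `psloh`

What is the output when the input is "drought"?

Looking at the pairs, the operation is to delete the first 2 characters, then shift every letter 3 places forward in the alphabet (wrapping around).
"drought" → "ought" → "rxjkw".

rxjkw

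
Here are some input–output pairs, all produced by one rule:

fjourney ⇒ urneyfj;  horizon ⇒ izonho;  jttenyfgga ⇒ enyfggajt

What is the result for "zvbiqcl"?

The pattern: move the first 2 characters to the end (rotate left by 2), then delete the first character.
Starting from "zvbiqcl": after the first operation, "biqclzv"; after the second, "iqclzv".

iqclzv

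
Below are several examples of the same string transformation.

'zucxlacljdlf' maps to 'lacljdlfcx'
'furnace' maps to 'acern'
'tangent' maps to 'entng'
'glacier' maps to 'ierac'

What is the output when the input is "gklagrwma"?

The transformation: delete the first 2 characters, then move the first 2 characters to the end (rotate left by 2).
For "gklagrwma", step one produces "lagrwma"; step two turns that into "grwmala".

grwmala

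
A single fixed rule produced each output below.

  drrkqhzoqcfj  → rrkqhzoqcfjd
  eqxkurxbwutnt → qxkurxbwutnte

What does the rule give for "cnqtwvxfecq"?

The rule is to move the first character to the end.
On "cnqtwvxfecq" that produces "nqtwvxfecqc".

nqtwvxfecqc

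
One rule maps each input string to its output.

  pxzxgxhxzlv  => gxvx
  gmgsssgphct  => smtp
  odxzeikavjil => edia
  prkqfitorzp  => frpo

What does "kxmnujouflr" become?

Each output is the input with this applied: keep one character in every 3, starting at position 2 (positions 2nd, 5th, 8th, ...), then swap each adjacent pair of characters (1↔2, 3↔4, ...).
On "kxmnujouflr": the first step gives "xuur", and the second then gives "uxru".

uxru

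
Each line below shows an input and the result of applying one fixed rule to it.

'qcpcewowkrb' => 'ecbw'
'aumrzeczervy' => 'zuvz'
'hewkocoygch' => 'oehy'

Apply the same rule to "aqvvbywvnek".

The transformation: keep one character in every 3, starting at position 2 (positions 2nd, 5th, 8th, ...), then swap each adjacent pair of characters (1↔2, 3↔4, ...).
Starting from "aqvvbywvnek": after the first operation, "qbvk"; after the second, "bqkv".

bqkv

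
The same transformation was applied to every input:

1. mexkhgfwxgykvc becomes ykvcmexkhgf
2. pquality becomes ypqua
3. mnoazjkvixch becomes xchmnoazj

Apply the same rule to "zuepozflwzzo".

The pattern: swap the front and back halves of the string, then delete the first 3 characters.
Working it through for "zuepozflwzzo": intermediate "flwzzozuepoz", final "zzozuepoz".

zzozuepoz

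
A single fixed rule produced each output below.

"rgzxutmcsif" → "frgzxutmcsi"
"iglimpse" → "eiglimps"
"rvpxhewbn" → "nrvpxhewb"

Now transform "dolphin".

ndolphi

Rule — move the last character to the front.
On "dolphin" that produces "ndolphi".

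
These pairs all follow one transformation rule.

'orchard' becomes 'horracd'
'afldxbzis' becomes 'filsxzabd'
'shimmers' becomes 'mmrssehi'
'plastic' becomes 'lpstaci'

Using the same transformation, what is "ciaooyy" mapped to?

ooyyaci

Each output is the input with this applied: sort the characters into alphabetical order, then move the first 3 characters to the end (rotate left by 3).
"ciaooyy" → "aciooyy" → "ooyyaci".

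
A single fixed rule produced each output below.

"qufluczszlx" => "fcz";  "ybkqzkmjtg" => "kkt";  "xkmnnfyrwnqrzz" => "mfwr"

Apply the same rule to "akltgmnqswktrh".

The pattern: keep one character in every 3, starting at position 3 (positions 3rd, 6th, 9th, ...).
So "akltgmnqswktrh" becomes "lmst".

lmst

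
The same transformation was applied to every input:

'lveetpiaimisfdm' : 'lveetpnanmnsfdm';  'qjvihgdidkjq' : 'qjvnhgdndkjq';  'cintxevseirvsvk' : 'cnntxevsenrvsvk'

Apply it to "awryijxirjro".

awrynjxnrjro

The rule is to replace every "i" with "n".
On "awryijxirjro" that produces "awrynjxnrjro".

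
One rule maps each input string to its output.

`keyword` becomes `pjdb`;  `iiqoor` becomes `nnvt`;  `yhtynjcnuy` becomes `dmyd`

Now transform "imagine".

nrfl

Looking at the pairs, the operation is to shift every letter 5 places forward in the alphabet (wrapping around), then keep only the first 4 characters.
"imagine" → "nrfl".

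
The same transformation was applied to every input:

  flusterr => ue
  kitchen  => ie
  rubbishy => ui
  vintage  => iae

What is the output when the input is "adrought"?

Looking at the pairs, the operation is to keep only the vowels.
So "adrought" becomes "aou".

aou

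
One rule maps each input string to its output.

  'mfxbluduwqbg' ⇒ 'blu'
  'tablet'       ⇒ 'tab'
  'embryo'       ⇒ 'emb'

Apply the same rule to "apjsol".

The transformation: swap the front and back halves of the string, then keep only the last 3 characters.
On "apjsol": the first step gives "solapj", and the second then gives "apj".

apj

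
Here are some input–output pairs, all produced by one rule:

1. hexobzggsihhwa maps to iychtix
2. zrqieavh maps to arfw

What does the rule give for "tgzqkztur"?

Rule — shift every letter 1 place forward in the alphabet (wrapping around), then keep every other character starting from the first (positions 1st, 3rd, 5th, ...).
For "tgzqkztur", step one produces "uharlauvs"; step two turns that into "ualus".

ualus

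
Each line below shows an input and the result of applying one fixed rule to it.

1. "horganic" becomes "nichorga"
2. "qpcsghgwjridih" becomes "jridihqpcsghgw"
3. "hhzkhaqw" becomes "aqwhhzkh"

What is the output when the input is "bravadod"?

dodbrava

Looking at the pairs, the operation is to move the first character to the end, then swap the front and back halves of the string.
Working it through for "bravadod": intermediate "ravadodb", final "dodbrava".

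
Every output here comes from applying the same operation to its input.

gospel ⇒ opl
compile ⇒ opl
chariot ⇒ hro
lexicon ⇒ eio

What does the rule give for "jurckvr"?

Rule — keep every other character starting from the second (positions 2nd, 4th, 6th, ...).
Applying that to "jurckvr" gives "ucv".

ucv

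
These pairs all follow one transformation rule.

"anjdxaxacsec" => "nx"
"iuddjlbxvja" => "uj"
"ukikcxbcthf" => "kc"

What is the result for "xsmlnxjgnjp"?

sn

What's happening: keep one character in every 3, starting at position 2 (positions 2nd, 5th, 8th, ...), then delete the last 2 characters.
"xsmlnxjgnjp" → "sn".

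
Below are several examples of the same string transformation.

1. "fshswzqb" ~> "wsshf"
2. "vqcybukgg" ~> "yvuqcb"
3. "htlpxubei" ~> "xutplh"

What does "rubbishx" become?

In each case the input is transformed by: delete the last 3 characters, then sort the characters into reverse alphabetical order.
"rubbishx" → "rubbi" → "uribb".

uribb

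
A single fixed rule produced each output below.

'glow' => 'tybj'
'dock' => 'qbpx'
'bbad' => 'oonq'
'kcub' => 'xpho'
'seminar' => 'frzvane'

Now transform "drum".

qehz

Each output is the input with this applied: shift every letter 13 places forward in the alphabet (wrapping around) — i.e. ROT13.
For "drum" the result is "qehz".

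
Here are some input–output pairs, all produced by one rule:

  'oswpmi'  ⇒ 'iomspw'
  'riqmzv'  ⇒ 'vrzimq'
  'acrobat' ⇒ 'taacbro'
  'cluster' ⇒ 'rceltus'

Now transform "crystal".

lcartys

The transformation: take characters alternately from the front and the back (1st, last, 2nd, 2nd-last, ...), then swap each adjacent pair of characters (1↔2, 3↔4, ...).
"crystal" → "lcartys".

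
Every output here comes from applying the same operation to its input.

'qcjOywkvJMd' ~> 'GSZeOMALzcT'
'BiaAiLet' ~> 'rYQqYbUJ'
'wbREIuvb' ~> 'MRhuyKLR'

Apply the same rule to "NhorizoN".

dXEHYPEd

The pattern: shift every letter 10 places backward in the alphabet (wrapping around), then flip the case of every letter.
Starting from "NhorizoN": after the first operation, "DxehypeD"; after the second, "dXEHYPEd".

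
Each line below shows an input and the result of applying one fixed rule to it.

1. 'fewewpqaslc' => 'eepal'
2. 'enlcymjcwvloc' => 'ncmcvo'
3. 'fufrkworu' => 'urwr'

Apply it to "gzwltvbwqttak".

zlvwta

The transformation: keep every other character starting from the second (positions 2nd, 4th, 6th, ...).
"gzwltvbwqttak" → "zlvwta".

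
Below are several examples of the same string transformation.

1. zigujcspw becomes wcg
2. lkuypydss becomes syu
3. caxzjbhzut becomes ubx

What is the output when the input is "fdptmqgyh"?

hqp

The pattern: keep one character in every 3, starting at position 3 (positions 3rd, 6th, 9th, ...), then reverse the string.
"fdptmqgyh" → "pqh" → "hqp".
(Check on "caxzjbhzut": → "xbu" → "ubx" ✓)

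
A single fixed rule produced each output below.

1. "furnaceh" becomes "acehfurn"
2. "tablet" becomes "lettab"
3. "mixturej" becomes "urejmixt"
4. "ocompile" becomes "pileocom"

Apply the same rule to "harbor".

borhar

The transformation: swap the front and back halves of the string.
"harbor" → "borhar".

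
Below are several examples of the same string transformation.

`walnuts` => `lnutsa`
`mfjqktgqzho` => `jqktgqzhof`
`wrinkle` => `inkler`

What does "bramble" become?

The rule is to delete the first character, then move the first character to the end.
Doing the same to "bramble": "ambler".

ambler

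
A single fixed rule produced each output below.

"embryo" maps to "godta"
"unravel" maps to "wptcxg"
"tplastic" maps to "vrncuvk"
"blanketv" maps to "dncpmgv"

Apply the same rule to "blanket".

The rule is to delete the last character, then shift every letter 2 places forward in the alphabet (wrapping around).
For "blanket", step one produces "blanke"; step two turns that into "dncpmg".

dncpmg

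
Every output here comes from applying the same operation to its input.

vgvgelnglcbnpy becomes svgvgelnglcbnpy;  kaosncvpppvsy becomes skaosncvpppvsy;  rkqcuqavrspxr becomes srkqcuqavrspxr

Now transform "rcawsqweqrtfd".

srcawsqweqrtfd

Each output is the input with this applied: prepend "s".
On "rcawsqweqrtfd" that produces "srcawsqweqrtfd".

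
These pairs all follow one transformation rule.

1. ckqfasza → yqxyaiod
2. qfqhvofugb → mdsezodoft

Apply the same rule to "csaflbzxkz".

zxvixaqydj

What's happening: shift every letter 2 places backward in the alphabet (wrapping around), then swap the front and back halves of the string.
Starting from "csaflbzxkz": after the first operation, "aqydjzxvix"; after the second, "zxvixaqydj".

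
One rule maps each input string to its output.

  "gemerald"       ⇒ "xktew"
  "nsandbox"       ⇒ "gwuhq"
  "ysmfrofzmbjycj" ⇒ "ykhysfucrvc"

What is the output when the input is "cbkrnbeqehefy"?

kguxjxaxyr

Looking at the pairs, the operation is to delete the first 3 characters, then shift every letter 7 places backward in the alphabet (wrapping around).
On "cbkrnbeqehefy": the first step gives "rnbeqehefy", and the second then gives "kguxjxaxyr".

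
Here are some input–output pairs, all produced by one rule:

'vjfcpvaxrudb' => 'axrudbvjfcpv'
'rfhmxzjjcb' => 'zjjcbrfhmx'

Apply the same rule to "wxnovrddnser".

ddnserwxnovr

Looking at the pairs, the operation is to swap the front and back halves of the string.
On "wxnovrddnser" that produces "ddnserwxnovr".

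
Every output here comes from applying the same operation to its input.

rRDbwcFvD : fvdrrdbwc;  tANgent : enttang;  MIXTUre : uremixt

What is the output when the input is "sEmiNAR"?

What's happening: move the last 3 characters to the front (rotate right by 3), then convert every letter to lowercase.
"sEmiNAR" → "NARsEmi" → "narsemi".

narsemi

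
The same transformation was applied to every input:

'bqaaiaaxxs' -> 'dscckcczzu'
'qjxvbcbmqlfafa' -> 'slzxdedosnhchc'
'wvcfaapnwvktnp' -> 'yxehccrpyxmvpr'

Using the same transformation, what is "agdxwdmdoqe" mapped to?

cifzyfofqsg

The rule is to shift every letter 2 places forward in the alphabet (wrapping around).
"agdxwdmdoqe" → "cifzyfofqsg".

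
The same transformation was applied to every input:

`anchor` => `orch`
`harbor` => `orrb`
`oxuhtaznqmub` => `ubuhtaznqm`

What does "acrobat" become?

atrob

What's happening: delete the first 2 characters, then move the last 2 characters to the front (rotate right by 2).
On "acrobat": the first step gives "robat", and the second then gives "atrob".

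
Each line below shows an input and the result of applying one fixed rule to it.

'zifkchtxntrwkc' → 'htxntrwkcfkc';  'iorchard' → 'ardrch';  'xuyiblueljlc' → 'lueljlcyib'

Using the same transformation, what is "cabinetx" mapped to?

etxbin

The rule is to delete the first 2 characters, then move the first 3 characters to the end (rotate left by 3).
On "cabinetx": the first step gives "binetx", and the second then gives "etxbin".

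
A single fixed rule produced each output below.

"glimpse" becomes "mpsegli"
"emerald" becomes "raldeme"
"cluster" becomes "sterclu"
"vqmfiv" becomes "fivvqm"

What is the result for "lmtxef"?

xeflmt

The transformation: move the first 3 characters to the end (rotate left by 3).
On "lmtxef" that produces "xeflmt".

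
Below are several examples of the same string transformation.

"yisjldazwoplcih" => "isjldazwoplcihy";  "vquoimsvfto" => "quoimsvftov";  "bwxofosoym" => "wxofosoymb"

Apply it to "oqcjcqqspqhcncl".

In each case the input is transformed by: move the first character to the end.
"oqcjcqqspqhcncl" → "qcjcqqspqhcnclo".

qcjcqqspqhcnclo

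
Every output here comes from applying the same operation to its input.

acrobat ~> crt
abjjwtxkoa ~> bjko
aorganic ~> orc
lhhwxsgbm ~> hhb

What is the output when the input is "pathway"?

aty

Looking at the pairs, the operation is to swap each adjacent pair of characters (1↔2, 3↔4, ...), then keep one character in every 3, starting at position 1 (positions 1st, 4th, 7th, ...).
On "pathway": the first step gives "aphtawy", and the second then gives "aty".
(Check on "aorganic": → "oagrnaci" → "orc" ✓)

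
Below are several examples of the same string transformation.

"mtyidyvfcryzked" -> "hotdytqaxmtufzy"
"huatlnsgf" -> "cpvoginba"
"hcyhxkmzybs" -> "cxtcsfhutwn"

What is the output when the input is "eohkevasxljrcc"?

In each case the input is transformed by: shift every letter 5 places backward in the alphabet (wrapping around).
Applying that to "eohkevasxljrcc" gives "zjcfzqvnsgemxx".

zjcfzqvnsgemxx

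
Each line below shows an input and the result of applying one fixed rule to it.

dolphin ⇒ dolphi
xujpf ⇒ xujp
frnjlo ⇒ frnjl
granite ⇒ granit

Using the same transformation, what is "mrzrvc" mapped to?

mrzrv

The transformation: delete the last character.
On "mrzrvc" that produces "mrzrv".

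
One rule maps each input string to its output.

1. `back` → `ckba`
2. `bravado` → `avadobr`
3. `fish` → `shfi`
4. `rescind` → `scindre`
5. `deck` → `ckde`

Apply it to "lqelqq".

elqqlq

The rule is to move the first 2 characters to the end (rotate left by 2).
For "lqelqq" the result is "elqqlq".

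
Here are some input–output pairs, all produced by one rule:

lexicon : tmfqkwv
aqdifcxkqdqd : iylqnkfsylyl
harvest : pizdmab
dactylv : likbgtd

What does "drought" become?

Each output is the input with this applied: shift every letter 8 places forward in the alphabet (wrapping around).
Applying that to "drought" gives "lzwcopb".

lzwcopb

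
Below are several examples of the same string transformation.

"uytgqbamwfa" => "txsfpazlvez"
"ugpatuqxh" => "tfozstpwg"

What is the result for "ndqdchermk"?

mcpcbgdqlj

The transformation: shift every letter 1 place backward in the alphabet (wrapping around).
On "ndqdchermk" that produces "mcpcbgdqlj".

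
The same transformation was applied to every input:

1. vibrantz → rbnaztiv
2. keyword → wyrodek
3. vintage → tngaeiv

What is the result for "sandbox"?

Rule — swap each adjacent pair of characters (1↔2, 3↔4, ...), then move the first 2 characters to the end (rotate left by 2).
For "sandbox" the result is "dnobxas".

dnobxas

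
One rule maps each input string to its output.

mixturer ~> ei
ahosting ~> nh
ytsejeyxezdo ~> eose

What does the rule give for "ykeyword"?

What's happening: swap the front and back halves of the string, then keep one character in every 3, starting at position 3 (positions 3rd, 6th, 9th, ...).
Applying both steps to "ykeyword": "wordykey", then "rk".

rk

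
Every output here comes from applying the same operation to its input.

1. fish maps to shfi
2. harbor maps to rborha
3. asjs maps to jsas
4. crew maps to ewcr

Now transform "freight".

The pattern: move the first 2 characters to the end (rotate left by 2).
So "freight" becomes "eightfr".

eightfr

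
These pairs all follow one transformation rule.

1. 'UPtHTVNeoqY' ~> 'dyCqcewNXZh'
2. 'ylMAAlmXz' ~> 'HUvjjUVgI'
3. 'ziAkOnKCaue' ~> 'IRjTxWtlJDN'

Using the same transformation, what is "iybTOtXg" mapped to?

The pattern: flip the case of every letter, then shift every letter 9 places forward in the alphabet (wrapping around).
On "iybTOtXg": the first step gives "IYBtoTxG", and the second then gives "RHKcxCgP".

RHKcxCgP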